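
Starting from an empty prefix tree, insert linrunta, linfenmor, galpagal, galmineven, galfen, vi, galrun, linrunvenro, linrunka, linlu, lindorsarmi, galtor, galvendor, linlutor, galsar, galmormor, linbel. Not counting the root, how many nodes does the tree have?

For each word, the new-node count is its length minus the longest prefix already in the trie:
  "linrunta" → 8 new (l, i, n, r, u, n, t, a)
  "linfenmor" → prefix "lin" already present; 6 new (f, e, n, m, o, r)
  "galpagal" → 8 new (g, a, l, p, a, g, a, l)
  "galmineven" → prefix "gal" already present; 7 new (m, i, n, e, v, e, n)
  "galfen" → prefix "gal" already present; 3 new (f, e, n)
  "vi" → 2 new (v, i)
  "galrun" → prefix "gal" already present; 3 new (r, u, n)
  "linrunvenro" → prefix "linrun" already present; 5 new (v, e, n, r, o)
  "linrunka" → prefix "linrun" already present; 2 new (k, a)
  "linlu" → prefix "lin" already present; 2 new (l, u)
  "lindorsarmi" → prefix "lin" already present; 8 new (d, o, r, s, a, r, m, i)
  "galtor" → prefix "gal" already present; 3 new (t, o, r)
  "galvendor" → prefix "gal" already present; 6 new (v, e, n, d, o, r)
  "linlutor" → prefix "linlu" already present; 3 new (t, o, r)
  "galsar" → prefix "gal" already present; 3 new (s, a, r)
  "galmormor" → prefix "galm" already present; 5 new (o, r, m, o, r)
  "linbel" → prefix "lin" already present; 3 new (b, e, l)
Total nodes = 8 + 6 + 8 + 7 + 3 + 2 + 3 + 5 + 2 + 2 + 8 + 3 + 6 + 3 + 3 + 5 + 3 = 77

77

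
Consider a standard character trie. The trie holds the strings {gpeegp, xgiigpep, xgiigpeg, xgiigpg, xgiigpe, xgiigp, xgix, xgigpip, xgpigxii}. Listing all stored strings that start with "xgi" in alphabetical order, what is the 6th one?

xgiigpg

Words with prefix "xgi", in lexicographic order: "xgigpip", "xgiigp", "xgiigpe", "xgiigpeg", "xgiigpep", "xgiigpg", "xgix"
The 6th is xgiigpg.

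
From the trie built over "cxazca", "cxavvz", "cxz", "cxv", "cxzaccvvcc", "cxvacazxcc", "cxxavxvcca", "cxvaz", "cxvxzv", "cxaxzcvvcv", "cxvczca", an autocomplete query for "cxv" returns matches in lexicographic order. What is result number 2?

cxvacazxcc

Words with prefix "cxv", in lexicographic order: "cxv", "cxvacazxcc", "cxvaz", "cxvczca", "cxvxzv"
The 2nd is cxvacazxcc.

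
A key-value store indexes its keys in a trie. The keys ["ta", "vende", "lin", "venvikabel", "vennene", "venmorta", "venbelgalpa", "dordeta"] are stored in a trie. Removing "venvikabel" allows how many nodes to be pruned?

7

After clearing the end-marker at "venvikabel", prune upward until reaching a node still needed by another word.
The suffix "vikabel" (7 nodes) is used only by "venvikabel"; the node for "ven" still has the child "d", so pruning stops there.
Nodes removed: 7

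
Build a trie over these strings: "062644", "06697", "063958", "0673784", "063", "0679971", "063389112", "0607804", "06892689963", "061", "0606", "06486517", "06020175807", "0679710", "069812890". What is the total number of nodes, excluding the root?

Trace insertions, counting only characters that open a new branch:
  "062644" → 6 new (0, 6, 2, 6, 4, 4)
  "06697" → prefix "06" already present; 3 new (6, 9, 7)
  "063958" → prefix "06" already present; 4 new (3, 9, 5, 8)
  "0673784" → prefix "06" already present; 5 new (7, 3, 7, 8, 4)
  "063" → prefix "063" already present; 0 new (none)
  "0679971" → prefix "067" already present; 4 new (9, 9, 7, 1)
  "063389112" → prefix "063" already present; 6 new (3, 8, 9, 1, 1, 2)
  "0607804" → prefix "06" already present; 5 new (0, 7, 8, 0, 4)
  "06892689963" → prefix "06" already present; 9 new (8, 9, 2, 6, 8, 9, 9, 6, 3)
  "061" → prefix "06" already present; 1 new (1)
  "0606" → prefix "060" already present; 1 new (6)
  "06486517" → prefix "06" already present; 6 new (4, 8, 6, 5, 1, 7)
  "06020175807" → prefix "060" already present; 8 new (2, 0, 1, 7, 5, 8, 0, 7)
  "0679710" → prefix "0679" already present; 3 new (7, 1, 0)
  "069812890" → prefix "06" already present; 7 new (9, 8, 1, 2, 8, 9, 0)
Total nodes = 6 + 3 + 4 + 5 + 0 + 4 + 6 + 5 + 9 + 1 + 1 + 6 + 8 + 3 + 7 = 68

68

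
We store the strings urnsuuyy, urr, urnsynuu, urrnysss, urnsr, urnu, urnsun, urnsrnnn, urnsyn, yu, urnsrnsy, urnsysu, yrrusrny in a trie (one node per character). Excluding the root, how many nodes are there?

Trace insertions, counting only characters that open a new branch:
  "urnsuuyy" → 8 new (u, r, n, s, u, u, y, y)
  "urr" → prefix "ur" already present; 1 new (r)
  "urnsynuu" → prefix "urns" already present; 4 new (y, n, u, u)
  "urrnysss" → prefix "urr" already present; 5 new (n, y, s, s, s)
  "urnsr" → prefix "urns" already present; 1 new (r)
  "urnu" → prefix "urn" already present; 1 new (u)
  "urnsun" → prefix "urnsu" already present; 1 new (n)
  "urnsrnnn" → prefix "urnsr" already present; 3 new (n, n, n)
  "urnsyn" → prefix "urnsyn" already present; 0 new (none)
  "yu" → 2 new (y, u)
  "urnsrnsy" → prefix "urnsrn" already present; 2 new (s, y)
  "urnsysu" → prefix "urnsy" already present; 2 new (s, u)
  "yrrusrny" → prefix "y" already present; 7 new (r, r, u, s, r, n, y)
Total nodes = 8 + 1 + 4 + 5 + 1 + 1 + 1 + 3 + 0 + 2 + 2 + 2 + 7 = 37

37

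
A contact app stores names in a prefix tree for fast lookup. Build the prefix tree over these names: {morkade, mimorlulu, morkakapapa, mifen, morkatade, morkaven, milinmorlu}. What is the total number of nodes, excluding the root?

39

Insert word by word; a character creates a node only if that edge doesn't already exist:
  "morkade" → 7 new (m, o, r, k, a, d, e)
  "mimorlulu" → prefix "m" already present; 8 new (i, m, o, r, l, u, l, u)
  "morkakapapa" → prefix "morka" already present; 6 new (k, a, p, a, p, a)
  "mifen" → prefix "mi" already present; 3 new (f, e, n)
  "morkatade" → prefix "morka" already present; 4 new (t, a, d, e)
  "morkaven" → prefix "morka" already present; 3 new (v, e, n)
  "milinmorlu" → prefix "mi" already present; 8 new (l, i, n, m, o, r, l, u)
Total nodes = 7 + 8 + 6 + 3 + 4 + 3 + 8 = 39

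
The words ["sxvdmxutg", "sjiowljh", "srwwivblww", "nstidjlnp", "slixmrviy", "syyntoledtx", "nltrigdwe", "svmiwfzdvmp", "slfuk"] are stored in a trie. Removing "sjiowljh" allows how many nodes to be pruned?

7

Walk "sjiowljh" from the leaf back toward the root, removing each node that no remaining word uses.
The suffix "jiowljh" (7 nodes) is used only by "sjiowljh"; the node for "s" still has the child "x", so pruning stops there.
Nodes removed: 7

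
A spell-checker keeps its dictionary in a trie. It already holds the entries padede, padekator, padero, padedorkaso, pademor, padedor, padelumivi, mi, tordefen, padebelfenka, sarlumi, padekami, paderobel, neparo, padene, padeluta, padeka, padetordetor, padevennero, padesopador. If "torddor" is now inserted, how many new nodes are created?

3

"tord" is already a path in the trie; the remaining "dor" must be added.
New nodes needed: |"torddor"| − 4 = 7 − 4 = 3.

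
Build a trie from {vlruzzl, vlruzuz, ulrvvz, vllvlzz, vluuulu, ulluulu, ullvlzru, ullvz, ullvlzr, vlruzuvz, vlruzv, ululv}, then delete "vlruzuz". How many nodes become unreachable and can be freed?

1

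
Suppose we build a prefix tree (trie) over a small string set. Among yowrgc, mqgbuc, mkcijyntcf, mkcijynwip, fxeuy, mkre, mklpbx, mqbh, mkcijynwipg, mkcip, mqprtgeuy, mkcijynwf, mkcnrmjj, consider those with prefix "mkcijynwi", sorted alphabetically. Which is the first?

Words with prefix "mkcijynwi", in lexicographic order: "mkcijynwip", "mkcijynwipg"
Position 1: mkcijynwip

mkcijynwip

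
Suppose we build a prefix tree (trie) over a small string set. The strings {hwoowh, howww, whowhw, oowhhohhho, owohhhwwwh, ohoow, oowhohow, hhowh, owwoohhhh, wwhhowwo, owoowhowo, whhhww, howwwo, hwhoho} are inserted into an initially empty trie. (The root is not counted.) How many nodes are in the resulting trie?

Trace insertions, counting only characters that open a new branch:
  "hwoowh" → 6 new (h, w, o, o, w, h)
  "howww" → prefix "h" already present; 4 new (o, w, w, w)
  "whowhw" → 6 new (w, h, o, w, h, w)
  "oowhhohhho" → 10 new (o, o, w, h, h, o, h, h, h, o)
  "owohhhwwwh" → prefix "o" already present; 9 new (w, o, h, h, h, w, w, w, h)
  "ohoow" → prefix "o" already present; 4 new (h, o, o, w)
  "oowhohow" → prefix "oowh" already present; 4 new (o, h, o, w)
  "hhowh" → prefix "h" already present; 4 new (h, o, w, h)
  "owwoohhhh" → prefix "ow" already present; 7 new (w, o, o, h, h, h, h)
  "wwhhowwo" → prefix "w" already present; 7 new (w, h, h, o, w, w, o)
  "owoowhowo" → prefix "owo" already present; 6 new (o, w, h, o, w, o)
  "whhhww" → prefix "wh" already present; 4 new (h, h, w, w)
  "howwwo" → prefix "howww" already present; 1 new (o)
  "hwhoho" → prefix "hw" already present; 4 new (h, o, h, o)
Total nodes = 6 + 4 + 6 + 10 + 9 + 4 + 4 + 4 + 7 + 7 + 6 + 4 + 1 + 4 = 76

76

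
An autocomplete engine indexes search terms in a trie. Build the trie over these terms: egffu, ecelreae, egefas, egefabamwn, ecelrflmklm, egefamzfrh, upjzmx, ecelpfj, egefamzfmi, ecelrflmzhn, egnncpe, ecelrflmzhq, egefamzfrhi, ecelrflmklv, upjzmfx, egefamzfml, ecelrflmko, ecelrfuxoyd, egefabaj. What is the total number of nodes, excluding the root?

64

Trace insertions, counting only characters that open a new branch:
  "egffu" → 5 new (e, g, f, f, u)
  "ecelreae" → prefix "e" already present; 7 new (c, e, l, r, e, a, e)
  "egefas" → prefix "eg" already present; 4 new (e, f, a, s)
  "egefabamwn" → prefix "egefa" already present; 5 new (b, a, m, w, n)
  "ecelrflmklm" → prefix "ecelr" already present; 6 new (f, l, m, k, l, m)
  "egefamzfrh" → prefix "egefa" already present; 5 new (m, z, f, r, h)
  "upjzmx" → 6 new (u, p, j, z, m, x)
  "ecelpfj" → prefix "ecel" already present; 3 new (p, f, j)
  "egefamzfmi" → prefix "egefamzf" already present; 2 new (m, i)
  "ecelrflmzhn" → prefix "ecelrflm" already present; 3 new (z, h, n)
  "egnncpe" → prefix "eg" already present; 5 new (n, n, c, p, e)
  "ecelrflmzhq" → prefix "ecelrflmzh" already present; 1 new (q)
  "egefamzfrhi" → prefix "egefamzfrh" already present; 1 new (i)
  "ecelrflmklv" → prefix "ecelrflmkl" already present; 1 new (v)
  "upjzmfx" → prefix "upjzm" already present; 2 new (f, x)
  "egefamzfml" → prefix "egefamzfm" already present; 1 new (l)
  "ecelrflmko" → prefix "ecelrflmk" already present; 1 new (o)
  "ecelrfuxoyd" → prefix "ecelrf" already present; 5 new (u, x, o, y, d)
  "egefabaj" → prefix "egefaba" already present; 1 new (j)
Total nodes = 5 + 7 + 4 + 5 + 6 + 5 + 6 + 3 + 2 + 3 + 5 + 1 + 1 + 1 + 2 + 1 + 1 + 5 + 1 = 64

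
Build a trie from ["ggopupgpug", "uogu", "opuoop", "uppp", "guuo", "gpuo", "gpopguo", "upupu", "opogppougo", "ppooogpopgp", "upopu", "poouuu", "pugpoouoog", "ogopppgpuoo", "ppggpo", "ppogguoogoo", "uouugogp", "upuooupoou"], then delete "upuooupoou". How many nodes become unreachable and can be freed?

7

Walk "upuooupoou" from the leaf back toward the root, removing each node that no remaining word uses.
The suffix "ooupoou" (7 nodes) is used only by "upuooupoou"; the node for "upu" still has the child "p", so pruning stops there.
Nodes removed: 7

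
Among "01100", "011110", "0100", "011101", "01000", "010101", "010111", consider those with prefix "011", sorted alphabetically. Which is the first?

01100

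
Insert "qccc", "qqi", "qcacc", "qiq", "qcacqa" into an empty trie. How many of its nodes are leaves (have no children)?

Leaves are exactly the stored words that no other stored word extends.
Those words: "qcacc", "qcacqa", "qccc", "qiq", "qqi"
Leaf count: 5

5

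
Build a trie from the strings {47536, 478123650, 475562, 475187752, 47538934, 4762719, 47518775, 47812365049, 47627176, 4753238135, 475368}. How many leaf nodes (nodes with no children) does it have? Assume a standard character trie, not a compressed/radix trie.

8

Leaves are exactly the stored words that no other stored word extends.
Those words: "475187752", "4753238135", "475368", "47538934", "475562", "47627176", "4762719", "47812365049"
Leaf count: 8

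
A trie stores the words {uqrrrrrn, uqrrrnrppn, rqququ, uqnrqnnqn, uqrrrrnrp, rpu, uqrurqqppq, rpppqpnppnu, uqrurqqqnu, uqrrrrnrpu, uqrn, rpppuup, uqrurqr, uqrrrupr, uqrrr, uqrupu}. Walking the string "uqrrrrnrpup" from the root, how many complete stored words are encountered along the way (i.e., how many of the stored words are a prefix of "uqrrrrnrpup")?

3

Check each prefix of "uqrrrrnrpup" against the stored set — each match is an end-marker on the path.
Prefixes of the query that are stored words: "uqrrr", "uqrrrrnrp", "uqrrrrnrpu"
Count: 3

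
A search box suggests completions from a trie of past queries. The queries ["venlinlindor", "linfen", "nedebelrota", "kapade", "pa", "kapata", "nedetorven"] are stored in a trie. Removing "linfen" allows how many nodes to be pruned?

6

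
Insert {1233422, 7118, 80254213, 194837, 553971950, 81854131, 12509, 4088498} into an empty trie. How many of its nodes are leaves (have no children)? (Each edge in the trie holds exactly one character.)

8

Leaves are exactly the stored words that no other stored word extends.
Those words: "1233422", "12509", "194837", "4088498", "553971950", "7118", "80254213", "81854131"
Leaf count: 8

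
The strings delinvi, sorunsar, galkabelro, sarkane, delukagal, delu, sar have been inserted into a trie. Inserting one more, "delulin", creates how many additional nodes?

The longest prefix of "delulin" already in the trie is "delu" (length 4).
New nodes needed: |"delulin"| − 4 = 7 − 4 = 3.

3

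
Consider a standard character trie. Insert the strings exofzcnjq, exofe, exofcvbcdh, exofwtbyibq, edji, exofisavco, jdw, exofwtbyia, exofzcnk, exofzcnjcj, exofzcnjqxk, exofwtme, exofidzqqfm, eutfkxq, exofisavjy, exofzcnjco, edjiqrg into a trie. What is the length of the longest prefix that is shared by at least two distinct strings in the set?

Look for the deepest trie node that still has at least two words in its subtree.
"exofwtbyia" and "exofwtbyibq" agree on "exofwtbyi" (9 characters) before diverging; nothing deeper is shared.
Longest shared-prefix length: 9

9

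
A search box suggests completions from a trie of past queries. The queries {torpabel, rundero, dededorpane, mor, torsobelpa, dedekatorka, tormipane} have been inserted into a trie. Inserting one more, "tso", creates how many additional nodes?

Walking "tso" from the root, the first 1 characters ("t") follow existing edges; "s" is the first miss.
So 3 − 1 = 2 new nodes.

2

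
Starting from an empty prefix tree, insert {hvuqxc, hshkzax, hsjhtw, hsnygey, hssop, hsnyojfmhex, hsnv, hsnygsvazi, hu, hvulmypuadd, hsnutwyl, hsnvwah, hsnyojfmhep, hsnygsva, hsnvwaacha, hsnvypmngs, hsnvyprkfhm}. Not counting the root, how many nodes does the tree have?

For each word, the new-node count is its length minus the longest prefix already in the trie:
  "hvuqxc" → 6 new (h, v, u, q, x, c)
  "hshkzax" → prefix "h" already present; 6 new (s, h, k, z, a, x)
  "hsjhtw" → prefix "hs" already present; 4 new (j, h, t, w)
  "hsnygey" → prefix "hs" already present; 5 new (n, y, g, e, y)
  "hssop" → prefix "hs" already present; 3 new (s, o, p)
  "hsnyojfmhex" → prefix "hsny" already present; 7 new (o, j, f, m, h, e, x)
  "hsnv" → prefix "hsn" already present; 1 new (v)
  "hsnygsvazi" → prefix "hsnyg" already present; 5 new (s, v, a, z, i)
  "hu" → prefix "h" already present; 1 new (u)
  "hvulmypuadd" → prefix "hvu" already present; 8 new (l, m, y, p, u, a, d, d)
  "hsnutwyl" → prefix "hsn" already present; 5 new (u, t, w, y, l)
  "hsnvwah" → prefix "hsnv" already present; 3 new (w, a, h)
  "hsnyojfmhep" → prefix "hsnyojfmhe" already present; 1 new (p)
  "hsnygsva" → prefix "hsnygsva" already present; 0 new (none)
  "hsnvwaacha" → prefix "hsnvwa" already present; 4 new (a, c, h, a)
  "hsnvypmngs" → prefix "hsnv" already present; 6 new (y, p, m, n, g, s)
  "hsnvyprkfhm" → prefix "hsnvyp" already present; 5 new (r, k, f, h, m)
Total nodes = 6 + 6 + 4 + 5 + 3 + 7 + 1 + 5 + 1 + 8 + 5 + 3 + 1 + 0 + 4 + 6 + 5 = 70

70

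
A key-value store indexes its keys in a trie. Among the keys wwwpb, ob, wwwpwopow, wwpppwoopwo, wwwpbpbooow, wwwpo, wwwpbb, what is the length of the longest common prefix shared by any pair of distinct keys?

Look for the deepest trie node that still has at least two words in its subtree.
"wwwpb" and "wwwpbb" agree on "wwwpb" (5 characters) before diverging; nothing deeper is shared.
Longest shared-prefix length: 5

5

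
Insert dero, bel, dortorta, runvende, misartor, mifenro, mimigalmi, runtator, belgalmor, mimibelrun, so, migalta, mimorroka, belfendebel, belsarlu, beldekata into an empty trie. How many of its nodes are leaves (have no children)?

15

A leaf is a node with no children — equivalently, the end of a word that is not a proper prefix of any other stored word.
Those words: "beldekata", "belfendebel", "belgalmor", "belsarlu", "dero", "dortorta", "mifenro", "migalta", "mimibelrun", "mimigalmi", "mimorroka", "misartor", "runtator", "runvende", "so"
Leaf count: 15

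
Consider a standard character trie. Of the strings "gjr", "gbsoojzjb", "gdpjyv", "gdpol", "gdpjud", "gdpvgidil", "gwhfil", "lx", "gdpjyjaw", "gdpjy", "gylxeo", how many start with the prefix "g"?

10

Traverse to the node for "g", then collect every word in that subtree.
Words under "g": gbsoojzjb, gdpjud, gdpjy, gdpjyjaw, gdpjyv, gdpol, gdpvgidil, gjr, gwhfil, gylxeo
Count: 10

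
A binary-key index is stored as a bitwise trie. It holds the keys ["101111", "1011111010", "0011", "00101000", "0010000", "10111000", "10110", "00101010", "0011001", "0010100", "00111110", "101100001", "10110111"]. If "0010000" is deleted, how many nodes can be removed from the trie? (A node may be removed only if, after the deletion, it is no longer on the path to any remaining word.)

Walk "0010000" from the leaf back toward the root, removing each node that no remaining word uses.
The suffix "000" (3 nodes) is used only by "0010000"; the node for "0010" still has the child "1", so pruning stops there.
Nodes removed: 3

3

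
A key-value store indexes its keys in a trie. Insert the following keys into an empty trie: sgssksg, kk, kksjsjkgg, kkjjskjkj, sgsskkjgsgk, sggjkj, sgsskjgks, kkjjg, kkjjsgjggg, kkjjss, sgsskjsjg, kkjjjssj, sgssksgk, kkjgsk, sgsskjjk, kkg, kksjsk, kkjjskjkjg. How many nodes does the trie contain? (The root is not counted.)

Count nodes per top-level branch (shared prefixes stored once):
  'k'-branch (kk, kkg, kkjgsk, kkjjg, kkjjjssj, kkjjsgjggg, kkjjskjkj, kkjjskjkjg, kkjjss, kksjsjkgg, kksjsk): 33 nodes
  's'-branch (sggjkj, sgsskjgks, sgsskjjk, sgsskjsjg, sgsskkjgsgk, sgssksg, sgssksgk): 27 nodes
Sum: 60

60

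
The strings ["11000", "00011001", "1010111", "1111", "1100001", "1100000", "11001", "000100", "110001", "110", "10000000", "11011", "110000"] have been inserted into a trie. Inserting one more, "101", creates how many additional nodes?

"101" is already a full path in the trie; only an end-marker is added.
No new nodes are needed: 0.

0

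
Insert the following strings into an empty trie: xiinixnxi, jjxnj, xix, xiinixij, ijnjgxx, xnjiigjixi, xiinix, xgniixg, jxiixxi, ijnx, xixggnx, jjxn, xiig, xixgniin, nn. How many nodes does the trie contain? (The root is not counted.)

Count nodes per top-level branch (shared prefixes stored once):
  'i'-branch (ijnjgxx, ijnx): 8 nodes
  'j'-branch (jjxn, jjxnj, jxiixxi): 11 nodes
  'n'-branch (nn): 2 nodes
  'x'-branch (xgniixg, xiig, xiinix, xiinixij, xiinixnxi, xix, xixggnx, xixgniin, xnjiigjixi): 36 nodes
Sum: 57

57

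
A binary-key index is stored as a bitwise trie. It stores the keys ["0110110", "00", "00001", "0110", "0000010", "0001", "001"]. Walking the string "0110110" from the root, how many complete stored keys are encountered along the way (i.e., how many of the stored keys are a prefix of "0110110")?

Traverse "0110110" character by character; count nodes along the way that are marked as word ends.
Prefixes of the query that are stored words: "0110", "0110110"
Count: 2

2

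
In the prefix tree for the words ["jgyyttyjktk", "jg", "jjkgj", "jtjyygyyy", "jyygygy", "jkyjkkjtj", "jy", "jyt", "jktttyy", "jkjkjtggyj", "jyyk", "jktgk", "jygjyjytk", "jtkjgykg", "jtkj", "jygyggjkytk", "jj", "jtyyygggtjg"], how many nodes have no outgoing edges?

A leaf is a node with no children — equivalently, the end of a word that is not a proper prefix of any other stored word.
Those words: "jgyyttyjktk", "jjkgj", "jkjkjtggyj", "jktgk", "jktttyy", "jkyjkkjtj", "jtjyygyyy", "jtkjgykg", "jtyyygggtjg", "jygjyjytk", "jygyggjkytk", "jyt", "jyygygy", "jyyk"
Leaf count: 14

14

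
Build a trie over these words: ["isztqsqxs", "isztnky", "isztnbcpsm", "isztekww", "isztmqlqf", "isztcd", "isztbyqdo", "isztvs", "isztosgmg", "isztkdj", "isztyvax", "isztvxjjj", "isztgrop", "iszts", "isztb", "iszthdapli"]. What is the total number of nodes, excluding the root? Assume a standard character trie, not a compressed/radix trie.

62

For each word, the new-node count is its length minus the longest prefix already in the trie:
  "isztqsqxs" → 9 new (i, s, z, t, q, s, q, x, s)
  "isztnky" → prefix "iszt" already present; 3 new (n, k, y)
  "isztnbcpsm" → prefix "isztn" already present; 5 new (b, c, p, s, m)
  "isztekww" → prefix "iszt" already present; 4 new (e, k, w, w)
  "isztmqlqf" → prefix "iszt" already present; 5 new (m, q, l, q, f)
  "isztcd" → prefix "iszt" already present; 2 new (c, d)
  "isztbyqdo" → prefix "iszt" already present; 5 new (b, y, q, d, o)
  "isztvs" → prefix "iszt" already present; 2 new (v, s)
  "isztosgmg" → prefix "iszt" already present; 5 new (o, s, g, m, g)
  "isztkdj" → prefix "iszt" already present; 3 new (k, d, j)
  "isztyvax" → prefix "iszt" already present; 4 new (y, v, a, x)
  "isztvxjjj" → prefix "isztv" already present; 4 new (x, j, j, j)
  "isztgrop" → prefix "iszt" already present; 4 new (g, r, o, p)
  "iszts" → prefix "iszt" already present; 1 new (s)
  "isztb" → prefix "isztb" already present; 0 new (none)
  "iszthdapli" → prefix "iszt" already present; 6 new (h, d, a, p, l, i)
Total nodes = 9 + 3 + 5 + 4 + 5 + 2 + 5 + 2 + 5 + 3 + 4 + 4 + 4 + 1 + 0 + 6 = 62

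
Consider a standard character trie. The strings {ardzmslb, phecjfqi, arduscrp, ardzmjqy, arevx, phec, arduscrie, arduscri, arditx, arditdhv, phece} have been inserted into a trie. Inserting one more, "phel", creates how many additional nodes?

Walking "phel" from the root, the first 3 characters ("phe") follow existing edges; "l" is the first miss.
New nodes needed: |"phel"| − 3 = 4 − 3 = 1.

1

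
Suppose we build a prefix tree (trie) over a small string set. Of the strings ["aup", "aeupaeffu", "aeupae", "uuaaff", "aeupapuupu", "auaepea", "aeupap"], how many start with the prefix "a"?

6

Traverse to the node for "a", then collect every word in that subtree.
Matches: "aeupae", "aeupaeffu", "aeupap", "aeupapuupu", "auaepea", "aup"
Count: 6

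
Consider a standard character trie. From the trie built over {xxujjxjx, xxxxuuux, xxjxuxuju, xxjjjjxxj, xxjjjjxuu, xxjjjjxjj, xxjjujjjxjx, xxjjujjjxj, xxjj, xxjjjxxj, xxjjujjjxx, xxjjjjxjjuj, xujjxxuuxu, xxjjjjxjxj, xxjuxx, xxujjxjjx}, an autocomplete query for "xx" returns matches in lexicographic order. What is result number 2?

DFS of the "xx" subtree visits, in order: "xxjj", "xxjjjjxjj", "xxjjjjxjjuj", "xxjjjjxjxj", "xxjjjjxuu", "xxjjjjxxj", "xxjjjxxj", "xxjjujjjxj", "xxjjujjjxjx", "xxjjujjjxx", "xxjuxx", "xxjxuxuju", "xxujjxjjx", "xxujjxjx", "xxxxuuux"
Position 2: xxjjjjxjj

xxjjjjxjj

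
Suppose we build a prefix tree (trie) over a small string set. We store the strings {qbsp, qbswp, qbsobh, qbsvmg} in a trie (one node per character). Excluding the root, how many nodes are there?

12

Trace insertions, counting only characters that open a new branch:
  "qbsp" → 4 new (q, b, s, p)
  "qbswp" → prefix "qbs" already present; 2 new (w, p)
  "qbsobh" → prefix "qbs" already present; 3 new (o, b, h)
  "qbsvmg" → prefix "qbs" already present; 3 new (v, m, g)
Total nodes = 4 + 2 + 3 + 3 = 12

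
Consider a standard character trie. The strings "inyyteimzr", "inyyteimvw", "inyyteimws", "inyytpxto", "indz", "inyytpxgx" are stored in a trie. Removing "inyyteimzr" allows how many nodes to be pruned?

After clearing the end-marker at "inyyteimzr", prune upward until reaching a node still needed by another word.
The suffix "zr" (2 nodes) is used only by "inyyteimzr"; the node for "inyyteim" still has the child "v", so pruning stops there.
Nodes removed: 2

2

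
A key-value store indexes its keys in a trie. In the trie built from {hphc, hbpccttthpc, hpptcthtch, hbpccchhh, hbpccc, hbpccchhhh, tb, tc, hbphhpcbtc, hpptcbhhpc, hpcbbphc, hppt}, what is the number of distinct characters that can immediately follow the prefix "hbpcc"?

2

Follow the path "hbpcc" to its node, then look at its outgoing edges.
Distinct next characters after "hbpcc": c, t.
That node has 2 child edges.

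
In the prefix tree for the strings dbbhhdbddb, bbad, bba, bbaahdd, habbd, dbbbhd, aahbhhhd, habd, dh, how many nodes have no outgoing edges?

A leaf is a node with no children — equivalently, the end of a word that is not a proper prefix of any other stored word.
Those words: "aahbhhhd", "bbaahdd", "bbad", "dbbbhd", "dbbhhdbddb", "dh", "habbd", "habd"
Leaf count: 8

8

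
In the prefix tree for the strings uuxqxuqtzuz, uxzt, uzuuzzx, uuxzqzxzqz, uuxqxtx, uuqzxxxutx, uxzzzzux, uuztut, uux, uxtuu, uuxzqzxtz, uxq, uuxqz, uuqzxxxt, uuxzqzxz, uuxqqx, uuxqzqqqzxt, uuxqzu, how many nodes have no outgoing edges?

Leaves are exactly the stored words that no other stored word extends.
Those words: "uuqzxxxt", "uuqzxxxutx", "uuxqqx", "uuxqxtx", "uuxqxuqtzuz", "uuxqzqqqzxt", "uuxqzu", "uuxzqzxtz", "uuxzqzxzqz", "uuztut", "uxq", "uxtuu", "uxzt", "uxzzzzux", "uzuuzzx"
Leaf count: 15

15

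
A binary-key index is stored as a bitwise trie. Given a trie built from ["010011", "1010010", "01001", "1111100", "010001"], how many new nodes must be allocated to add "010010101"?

4

The longest prefix of "010010101" already in the trie is "01001" (length 5).
Each of the 4 remaining characters creates one node.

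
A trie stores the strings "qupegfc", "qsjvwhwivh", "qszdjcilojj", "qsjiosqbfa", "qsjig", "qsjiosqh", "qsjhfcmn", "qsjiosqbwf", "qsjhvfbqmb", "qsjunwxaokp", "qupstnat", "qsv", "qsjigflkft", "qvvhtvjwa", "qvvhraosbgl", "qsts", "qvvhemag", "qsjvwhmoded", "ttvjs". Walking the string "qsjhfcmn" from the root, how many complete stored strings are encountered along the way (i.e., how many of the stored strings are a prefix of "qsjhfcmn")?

Traverse "qsjhfcmn" character by character; count nodes along the way that are marked as word ends.
Prefixes of the query that are stored words: "qsjhfcmn"
Count: 1

1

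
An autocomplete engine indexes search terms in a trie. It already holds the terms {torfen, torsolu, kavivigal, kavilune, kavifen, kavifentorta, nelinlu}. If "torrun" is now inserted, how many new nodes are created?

3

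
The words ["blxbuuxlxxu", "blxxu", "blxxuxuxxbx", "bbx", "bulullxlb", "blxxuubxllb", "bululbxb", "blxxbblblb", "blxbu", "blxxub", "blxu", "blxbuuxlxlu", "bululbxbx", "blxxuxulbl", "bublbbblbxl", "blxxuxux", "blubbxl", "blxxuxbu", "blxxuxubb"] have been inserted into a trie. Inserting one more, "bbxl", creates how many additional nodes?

"bbx" is already a path in the trie; the remaining "l" must be added.
New nodes needed: |"bbxl"| − 3 = 4 − 3 = 1.

1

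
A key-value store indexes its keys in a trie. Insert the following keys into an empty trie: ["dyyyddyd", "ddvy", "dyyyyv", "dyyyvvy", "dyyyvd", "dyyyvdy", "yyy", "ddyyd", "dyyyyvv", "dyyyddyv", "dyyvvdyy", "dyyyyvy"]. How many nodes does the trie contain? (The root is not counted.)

32

Trace insertions, counting only characters that open a new branch:
  "dyyyddyd" → 8 new (d, y, y, y, d, d, y, d)
  "ddvy" → prefix "d" already present; 3 new (d, v, y)
  "dyyyyv" → prefix "dyyy" already present; 2 new (y, v)
  "dyyyvvy" → prefix "dyyy" already present; 3 new (v, v, y)
  "dyyyvd" → prefix "dyyyv" already present; 1 new (d)
  "dyyyvdy" → prefix "dyyyvd" already present; 1 new (y)
  "yyy" → 3 new (y, y, y)
  "ddyyd" → prefix "dd" already present; 3 new (y, y, d)
  "dyyyyvv" → prefix "dyyyyv" already present; 1 new (v)
  "dyyyddyv" → prefix "dyyyddy" already present; 1 new (v)
  "dyyvvdyy" → prefix "dyy" already present; 5 new (v, v, d, y, y)
  "dyyyyvy" → prefix "dyyyyv" already present; 1 new (y)
Total nodes = 8 + 3 + 2 + 3 + 1 + 1 + 3 + 3 + 1 + 1 + 5 + 1 = 32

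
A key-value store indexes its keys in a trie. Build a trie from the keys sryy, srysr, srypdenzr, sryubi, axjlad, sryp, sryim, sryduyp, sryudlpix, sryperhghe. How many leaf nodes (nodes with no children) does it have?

9

A leaf is a node with no children — equivalently, the end of a word that is not a proper prefix of any other stored word.
Those words: "axjlad", "sryduyp", "sryim", "srypdenzr", "sryperhghe", "srysr", "sryubi", "sryudlpix", "sryy"
Leaf count: 9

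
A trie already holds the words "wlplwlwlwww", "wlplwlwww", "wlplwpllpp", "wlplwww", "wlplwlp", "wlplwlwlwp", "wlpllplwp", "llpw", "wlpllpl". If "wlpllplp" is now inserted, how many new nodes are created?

Walking "wlpllplp" from the root, the first 7 characters ("wlpllpl") follow existing edges; "p" is the first miss.
So 8 − 7 = 1 new nodes.

1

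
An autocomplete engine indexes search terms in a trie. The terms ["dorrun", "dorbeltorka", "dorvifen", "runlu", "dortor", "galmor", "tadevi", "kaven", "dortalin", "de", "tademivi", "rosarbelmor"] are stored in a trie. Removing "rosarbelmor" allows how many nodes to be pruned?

Walk "rosarbelmor" from the leaf back toward the root, removing each node that no remaining word uses.
The suffix "osarbelmor" (10 nodes) is used only by "rosarbelmor"; the node for "r" still has the child "u", so pruning stops there.
Nodes removed: 10

10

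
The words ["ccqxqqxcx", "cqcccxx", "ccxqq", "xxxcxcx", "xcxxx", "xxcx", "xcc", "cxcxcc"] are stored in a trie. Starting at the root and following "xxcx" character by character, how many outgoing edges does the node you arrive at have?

0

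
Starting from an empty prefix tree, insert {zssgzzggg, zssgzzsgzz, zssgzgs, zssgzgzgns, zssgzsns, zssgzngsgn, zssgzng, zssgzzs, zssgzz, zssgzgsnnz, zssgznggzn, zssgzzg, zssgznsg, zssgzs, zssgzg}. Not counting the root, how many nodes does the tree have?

Insert word by word; a character creates a node only if that edge doesn't already exist:
  "zssgzzggg" → 9 new (z, s, s, g, z, z, g, g, g)
  "zssgzzsgzz" → prefix "zssgzz" already present; 4 new (s, g, z, z)
  "zssgzgs" → prefix "zssgz" already present; 2 new (g, s)
  "zssgzgzgns" → prefix "zssgzg" already present; 4 new (z, g, n, s)
  "zssgzsns" → prefix "zssgz" already present; 3 new (s, n, s)
  "zssgzngsgn" → prefix "zssgz" already present; 5 new (n, g, s, g, n)
  "zssgzng" → prefix "zssgzng" already present; 0 new (none)
  "zssgzzs" → prefix "zssgzzs" already present; 0 new (none)
  "zssgzz" → prefix "zssgzz" already present; 0 new (none)
  "zssgzgsnnz" → prefix "zssgzgs" already present; 3 new (n, n, z)
  "zssgznggzn" → prefix "zssgzng" already present; 3 new (g, z, n)
  "zssgzzg" → prefix "zssgzzg" already present; 0 new (none)
  "zssgznsg" → prefix "zssgzn" already present; 2 new (s, g)
  "zssgzs" → prefix "zssgzs" already present; 0 new (none)
  "zssgzg" → prefix "zssgzg" already present; 0 new (none)
Total nodes = 9 + 4 + 2 + 4 + 3 + 5 + 0 + 0 + 0 + 3 + 3 + 0 + 2 + 0 + 0 = 35

35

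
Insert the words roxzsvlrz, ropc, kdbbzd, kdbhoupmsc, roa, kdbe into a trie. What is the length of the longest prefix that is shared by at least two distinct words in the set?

3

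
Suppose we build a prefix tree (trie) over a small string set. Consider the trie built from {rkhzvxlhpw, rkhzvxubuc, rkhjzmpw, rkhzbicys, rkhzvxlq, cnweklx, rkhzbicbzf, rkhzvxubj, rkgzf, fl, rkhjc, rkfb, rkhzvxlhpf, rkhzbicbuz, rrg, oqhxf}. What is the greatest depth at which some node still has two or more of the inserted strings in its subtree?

Look for the deepest trie node that still has at least two words in its subtree.
"rkhzvxlhpf" and "rkhzvxlhpw" agree on "rkhzvxlhp" (9 characters) before diverging; nothing deeper is shared.
Longest shared-prefix length: 9

9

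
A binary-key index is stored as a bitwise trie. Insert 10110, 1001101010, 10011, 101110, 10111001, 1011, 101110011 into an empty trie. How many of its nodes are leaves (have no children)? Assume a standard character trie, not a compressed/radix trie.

3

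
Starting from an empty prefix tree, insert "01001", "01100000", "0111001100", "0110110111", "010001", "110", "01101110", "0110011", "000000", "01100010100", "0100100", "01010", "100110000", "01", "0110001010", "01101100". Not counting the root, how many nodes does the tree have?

Count nodes per top-level branch (shared prefixes stored once):
  '0'-branch (000000, 01, 010001, 01001, 0100100, 01010, 01100000, 0110001010, 01100010100, 0110011, 01101100, 0110110111, 01101110, 0111001100): 45 nodes
  '1'-branch (100110000, 110): 11 nodes
Sum: 56

56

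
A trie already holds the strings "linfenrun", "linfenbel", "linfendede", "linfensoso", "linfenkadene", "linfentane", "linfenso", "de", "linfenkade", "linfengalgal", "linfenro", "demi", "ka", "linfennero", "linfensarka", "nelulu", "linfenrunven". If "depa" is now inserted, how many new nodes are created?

2

The longest prefix of "depa" already in the trie is "de" (length 2).
Each of the 2 remaining characters creates one node.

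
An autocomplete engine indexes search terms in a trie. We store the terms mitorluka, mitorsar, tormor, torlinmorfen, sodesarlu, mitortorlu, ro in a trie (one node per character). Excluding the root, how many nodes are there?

Count nodes per top-level branch (shared prefixes stored once):
  'm'-branch (mitorluka, mitorsar, mitortorlu): 17 nodes
  'r'-branch (ro): 2 nodes
  's'-branch (sodesarlu): 9 nodes
  't'-branch (torlinmorfen, tormor): 15 nodes
Sum: 43

43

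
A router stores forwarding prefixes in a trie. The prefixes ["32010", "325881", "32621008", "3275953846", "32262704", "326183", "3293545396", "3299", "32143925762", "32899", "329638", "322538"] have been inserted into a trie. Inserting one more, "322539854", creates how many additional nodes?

Walking "322539854" from the root, the first 5 characters ("32253") follow existing edges; "9" is the first miss.
So 9 − 5 = 4 new nodes.

4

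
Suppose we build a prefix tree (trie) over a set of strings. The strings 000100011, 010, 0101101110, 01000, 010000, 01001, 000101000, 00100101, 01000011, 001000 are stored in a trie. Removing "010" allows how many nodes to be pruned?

After clearing the end-marker at "010", prune upward until reaching a node still needed by another word.
Every node on "010" is still needed (e.g. by "0101101110"), so nothing is freed.
Nodes removed: 0

0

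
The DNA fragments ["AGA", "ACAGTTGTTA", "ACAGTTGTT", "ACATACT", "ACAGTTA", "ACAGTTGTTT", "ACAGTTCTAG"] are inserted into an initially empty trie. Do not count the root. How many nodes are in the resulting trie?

22

For each word, the new-node count is its length minus the longest prefix already in the trie:
  "AGA" → 3 new (A, G, A)
  "ACAGTTGTTA" → prefix "A" already present; 9 new (C, A, G, T, T, G, T, T, A)
  "ACAGTTGTT" → prefix "ACAGTTGTT" already present; 0 new (none)
  "ACATACT" → prefix "ACA" already present; 4 new (T, A, C, T)
  "ACAGTTA" → prefix "ACAGTT" already present; 1 new (A)
  "ACAGTTGTTT" → prefix "ACAGTTGTT" already present; 1 new (T)
  "ACAGTTCTAG" → prefix "ACAGTT" already present; 4 new (C, T, A, G)
Total nodes = 3 + 9 + 0 + 4 + 1 + 1 + 4 = 22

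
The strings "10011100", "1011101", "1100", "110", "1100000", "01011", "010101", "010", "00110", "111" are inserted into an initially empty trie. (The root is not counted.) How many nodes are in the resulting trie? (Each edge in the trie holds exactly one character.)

Trie structure (* marks end of a word):
(root)
├─ 0
│  ├─ 0
│  │  └─ 1
│  │     └─ 1
│  │        └─ 0 *
│  └─ 1
│     └─ 0 *
│        └─ 1
│           ├─ 0
│           │  └─ 1 *
│           └─ 1 *
└─ 1
   ├─ 0
   │  ├─ 0
   │  │  └─ 1
   │  │     └─ 1
   │  │        └─ 1
   │  │           └─ 0
   │  │              └─ 0 *
   │  └─ 1
   │     └─ 1
   │        └─ 1
   │           └─ 0
   │              └─ 1 *
   └─ 1
      ├─ 0 *
      │  └─ 0 *
      │     └─ 0
      │        └─ 0
      │           └─ 0 *
      └─ 1 *
Counting every labelled node above: 31.

31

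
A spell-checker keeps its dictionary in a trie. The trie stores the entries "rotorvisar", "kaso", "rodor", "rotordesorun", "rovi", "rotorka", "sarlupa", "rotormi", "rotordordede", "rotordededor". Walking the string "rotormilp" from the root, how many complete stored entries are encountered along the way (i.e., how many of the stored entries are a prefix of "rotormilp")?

1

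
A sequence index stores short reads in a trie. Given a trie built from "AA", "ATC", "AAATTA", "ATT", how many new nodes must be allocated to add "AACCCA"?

The longest prefix of "AACCCA" already in the trie is "AA" (length 2).
So 6 − 2 = 4 new nodes.

4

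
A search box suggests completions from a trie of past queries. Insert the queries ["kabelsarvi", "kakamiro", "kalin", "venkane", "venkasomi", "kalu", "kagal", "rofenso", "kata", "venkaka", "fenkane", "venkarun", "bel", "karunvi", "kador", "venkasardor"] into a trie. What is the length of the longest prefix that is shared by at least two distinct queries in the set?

The deepest shared node is where two words last agree before diverging.
e.g. "venkasardor" and "venkasomi" share the prefix "venkas" of length 6; no pair shares a longer one.
Longest shared-prefix length: 6

6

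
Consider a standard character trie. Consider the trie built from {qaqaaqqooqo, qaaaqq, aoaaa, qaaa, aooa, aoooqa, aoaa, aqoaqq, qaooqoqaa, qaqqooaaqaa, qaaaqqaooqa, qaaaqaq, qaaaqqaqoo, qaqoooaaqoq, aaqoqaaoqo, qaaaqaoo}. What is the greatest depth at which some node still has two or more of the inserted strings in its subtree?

Equivalently: take the maximum, over all pairs, of their longest common prefix length.
e.g. "qaaaqqaooqa" and "qaaaqqaqoo" share the prefix "qaaaqqa" of length 7; no pair shares a longer one.
Longest shared-prefix length: 7

7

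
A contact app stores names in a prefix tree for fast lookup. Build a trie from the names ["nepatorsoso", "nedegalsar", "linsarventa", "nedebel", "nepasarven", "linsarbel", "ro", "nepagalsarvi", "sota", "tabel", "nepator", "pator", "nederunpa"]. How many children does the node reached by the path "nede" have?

Follow the path "nede" to its node, then look at its outgoing edges.
Characters that immediately follow "nede" among the stored strings: {b, g, r}.
That node has 3 child edges.

3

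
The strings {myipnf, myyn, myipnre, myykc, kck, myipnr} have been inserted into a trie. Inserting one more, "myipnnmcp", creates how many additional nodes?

4

The longest prefix of "myipnnmcp" already in the trie is "myipn" (length 5).
So 9 − 5 = 4 new nodes.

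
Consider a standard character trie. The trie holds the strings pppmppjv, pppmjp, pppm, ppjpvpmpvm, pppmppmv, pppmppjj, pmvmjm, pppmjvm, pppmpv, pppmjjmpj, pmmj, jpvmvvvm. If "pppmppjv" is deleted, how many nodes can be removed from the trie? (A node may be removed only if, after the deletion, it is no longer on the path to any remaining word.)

1

Walk "pppmppjv" from the leaf back toward the root, removing each node that no remaining word uses.
The suffix "v" (1 node) is used only by "pppmppjv"; the node for "pppmppj" still has the child "j", so pruning stops there.
Nodes removed: 1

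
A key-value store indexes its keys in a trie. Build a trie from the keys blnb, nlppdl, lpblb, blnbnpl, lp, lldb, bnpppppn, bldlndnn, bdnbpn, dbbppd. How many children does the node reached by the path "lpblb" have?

Follow the path "lpblb" to its node, then look at its outgoing edges.
No stored string extends past "lpblb".
That node has 0 child edges.

0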